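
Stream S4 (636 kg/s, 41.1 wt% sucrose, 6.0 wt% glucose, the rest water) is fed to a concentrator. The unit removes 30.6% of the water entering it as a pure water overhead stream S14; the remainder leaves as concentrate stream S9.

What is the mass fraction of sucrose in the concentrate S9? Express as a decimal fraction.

0.490

sucrose is not removed: 636×0.411 = 261.4 kg/s of sucrose enters S9.
water entering = 636×0.529 = 336.44 kg/s; overhead removed = 0.306×336.44 = 102.95 kg/s.
Concentrate = 636 − 102.95 = 533.05 kg/s.
Mass fraction = 261.4/533.05 = 0.490.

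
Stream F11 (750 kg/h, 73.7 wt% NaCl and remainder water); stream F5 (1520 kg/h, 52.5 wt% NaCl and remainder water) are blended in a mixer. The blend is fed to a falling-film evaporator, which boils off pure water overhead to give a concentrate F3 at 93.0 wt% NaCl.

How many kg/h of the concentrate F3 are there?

NaCl entering = 750×0.737 + 1520×0.525 = 1350.8 kg/h.
All NaCl reports to F3, so F3 = 1350.8/0.930 = 1452.4 kg/h.

1452 kg/h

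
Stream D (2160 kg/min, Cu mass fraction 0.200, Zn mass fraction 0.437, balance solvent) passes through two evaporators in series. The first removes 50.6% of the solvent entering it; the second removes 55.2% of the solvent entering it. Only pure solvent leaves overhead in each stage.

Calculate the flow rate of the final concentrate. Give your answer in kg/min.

solvent in feed = 2160×0.363 = 784.08 kg/min.
After stage 1: solvent left = (1−0.506)×784.08 = 387.34; stream total = 1763.3 kg/min.
After stage 2: solvent left = (1−0.552)×387.34 = 173.53; final concentrate = 1549.4 kg/min.

1549 kg/min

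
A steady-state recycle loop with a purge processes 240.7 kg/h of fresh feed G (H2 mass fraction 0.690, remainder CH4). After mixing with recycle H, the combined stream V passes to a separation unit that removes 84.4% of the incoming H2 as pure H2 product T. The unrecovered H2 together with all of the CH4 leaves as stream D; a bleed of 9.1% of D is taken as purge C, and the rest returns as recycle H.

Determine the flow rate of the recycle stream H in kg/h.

772.8 kg/h

CH4 enters only via G and leaves only via the purge: 240.7×0.310 = 0.091×(CH4 in D), and the separation unit passes all CH4, so CH4 in V = CH4 in D = 819.97 kg/h.
H2 in V: m_A = 240.7×0.690 + (1−0.091)·(1−0.844)·m_A, so m_A = 166.08/0.8582 = 193.53 kg/h.
D = (1−0.844)×193.53 + 819.97 = 850.16 kg/h.
Recycle H = (1−0.091)×850.16 = 772.79 kg/h.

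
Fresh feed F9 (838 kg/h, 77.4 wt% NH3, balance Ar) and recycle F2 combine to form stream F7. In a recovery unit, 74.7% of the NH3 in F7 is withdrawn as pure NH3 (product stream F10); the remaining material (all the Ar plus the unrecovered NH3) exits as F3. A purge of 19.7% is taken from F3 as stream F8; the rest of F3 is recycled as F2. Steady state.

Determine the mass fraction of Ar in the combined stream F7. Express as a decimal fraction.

Ar enters only via F9 and leaves only via the purge: 838×0.226 = 0.197×(Ar in F3), and the recovery unit passes all Ar, so Ar in F7 = Ar in F3 = 961.36 kg/h.
NH3 in F7: m_A = 838×0.774 + (1−0.197)·(1−0.747)·m_A, so m_A = 648.61/0.7968 = 813.98 kg/h.
F7 = 813.98 + 961.36 = 1775.3 kg/h.
Ar fraction in F7 = 961.36/1775.3 = 0.5415.

0.5415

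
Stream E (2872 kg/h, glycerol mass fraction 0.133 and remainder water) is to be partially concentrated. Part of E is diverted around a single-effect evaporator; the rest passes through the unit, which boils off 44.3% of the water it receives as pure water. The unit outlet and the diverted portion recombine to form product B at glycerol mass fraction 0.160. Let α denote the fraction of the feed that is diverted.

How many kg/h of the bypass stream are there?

1610 kg/h

All 2872×0.133 = 381.98 kg/h of glycerol reaches B, so B = 381.98/0.160 = 2387.3 kg/h and vapour = 484.65 kg/h.
The evaporator receives (1−α)·2872 of feed at 0.867 water and removes 0.443 of that water:
0.443×0.867×(1−α)×2872 = 484.65
(1−α) = 484.65/1103.1 = 0.4394;  α = 0.5606.
Bypass flow = 0.5606×2872 = 1610.2 kg/h.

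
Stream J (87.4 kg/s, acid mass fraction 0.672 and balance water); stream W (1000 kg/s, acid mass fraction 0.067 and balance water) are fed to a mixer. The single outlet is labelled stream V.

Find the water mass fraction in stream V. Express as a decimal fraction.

Total flow out = 87.4 + 1000 = 1087.4 kg/s.
water in = 87.4×0.328 + 1000×0.933 = 961.67 kg/s.
water mass fraction in V = 961.67/1087.4 = 0.884.

0.884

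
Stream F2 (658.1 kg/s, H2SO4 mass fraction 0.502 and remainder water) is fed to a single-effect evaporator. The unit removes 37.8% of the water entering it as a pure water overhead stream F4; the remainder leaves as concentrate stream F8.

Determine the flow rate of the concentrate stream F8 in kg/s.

534.2 kg/s

water entering = 658.1×0.498 = 327.73 kg/s; overhead removed = 0.378×327.73 = 123.88 kg/s.
Concentrate = 658.1 − 123.88 = 534.22 kg/s.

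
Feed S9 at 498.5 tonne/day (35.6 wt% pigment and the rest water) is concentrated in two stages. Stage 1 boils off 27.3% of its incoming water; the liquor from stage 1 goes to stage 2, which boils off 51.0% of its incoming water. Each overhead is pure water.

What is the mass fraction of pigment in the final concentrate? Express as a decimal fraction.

water in feed = 498.5×0.644 = 321.03 tonne/day.
After stage 1: water left = (1−0.273)×321.03 = 233.39; stream total = 410.86 tonne/day.
After stage 2: water left = (1−0.510)×233.39 = 114.36; final concentrate = 291.83 tonne/day.
pigment fraction = 177.47/291.83 = 0.608.

0.608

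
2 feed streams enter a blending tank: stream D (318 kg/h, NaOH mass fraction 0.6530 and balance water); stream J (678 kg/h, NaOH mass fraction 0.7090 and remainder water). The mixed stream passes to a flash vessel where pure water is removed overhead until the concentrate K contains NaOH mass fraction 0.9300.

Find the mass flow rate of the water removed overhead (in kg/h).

NaOH entering = 318×0.653 + 678×0.709 = 688.36 kg/h.
All NaOH reports to K, so K = 688.36/0.930 = 740.17 kg/h.
Total feed = 996 kg/h; overhead = 996 − 740.17 = 255.83 kg/h.

255.8 kg/h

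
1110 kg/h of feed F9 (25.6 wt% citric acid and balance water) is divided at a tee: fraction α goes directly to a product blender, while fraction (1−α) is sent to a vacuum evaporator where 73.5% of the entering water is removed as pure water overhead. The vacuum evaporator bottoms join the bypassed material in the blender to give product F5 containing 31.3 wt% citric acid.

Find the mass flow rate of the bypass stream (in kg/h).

All 1110×0.256 = 284.16 kg/h of citric acid reaches F5, so F5 = 284.16/0.313 = 907.86 kg/h and vapour = 202.14 kg/h.
The evaporator receives (1−α)·1110 of feed at 0.744 water and removes 0.735 of that water:
0.735×0.744×(1−α)×1110 = 202.14
(1−α) = 202.14/606.99 = 0.3330;  α = 0.6670.
Bypass flow = 0.6670×1110 = 740.35 kg/h.

740.3 kg/h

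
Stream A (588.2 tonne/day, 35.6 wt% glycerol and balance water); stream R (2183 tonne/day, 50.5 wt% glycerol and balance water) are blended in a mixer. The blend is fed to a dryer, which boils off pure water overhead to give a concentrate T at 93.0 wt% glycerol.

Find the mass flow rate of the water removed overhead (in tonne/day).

1361 tonne/day

glycerol entering = 588.2×0.356 + 2183×0.505 = 1311.8 tonne/day.
All glycerol reports to T, so T = 1311.8/0.930 = 1410.6 tonne/day.
Total feed = 2771.2 tonne/day; overhead = 2771.2 − 1410.6 = 1360.6 tonne/day.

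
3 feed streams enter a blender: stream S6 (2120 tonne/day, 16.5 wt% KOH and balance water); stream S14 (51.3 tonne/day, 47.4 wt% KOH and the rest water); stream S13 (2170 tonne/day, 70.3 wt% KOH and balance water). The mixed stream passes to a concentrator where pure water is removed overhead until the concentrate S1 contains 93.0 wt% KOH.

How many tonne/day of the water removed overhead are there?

KOH entering = 2120×0.165 + 51.3×0.474 + 2170×0.703 = 1899.6 tonne/day.
All KOH reports to S1, so S1 = 1899.6/0.930 = 2042.6 tonne/day.
Total feed = 4341.3 tonne/day; overhead = 4341.3 − 2042.6 = 2298.7 tonne/day.

2299 tonne/day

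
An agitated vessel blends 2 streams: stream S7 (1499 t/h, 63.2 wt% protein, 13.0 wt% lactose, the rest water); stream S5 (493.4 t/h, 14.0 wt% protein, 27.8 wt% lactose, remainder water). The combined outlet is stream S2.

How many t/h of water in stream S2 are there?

water out = water in = 1499×0.238 + 493.4×0.582 = 643.92 t/h.

643.9 t/h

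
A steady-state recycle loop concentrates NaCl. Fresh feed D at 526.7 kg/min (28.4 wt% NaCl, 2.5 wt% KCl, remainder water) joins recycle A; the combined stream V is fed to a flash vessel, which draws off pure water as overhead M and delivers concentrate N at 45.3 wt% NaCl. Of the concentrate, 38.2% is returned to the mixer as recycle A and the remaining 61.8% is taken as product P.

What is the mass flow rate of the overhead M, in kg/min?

196.5 kg/min

Overall NaCl balance (none leaves overhead): NaCl in fresh feed = NaCl in product, i.e. 526.7×0.284 = (1−0.382)·N·0.453.
N = 149.58/(0.453×0.618) = 534.31 kg/min.
Recycle A = 0.382×534.31 = 204.11 kg/min.
Combined feed V = 526.7 + 204.11 = 730.81 kg/min.
Overhead M = V − N = 730.81 − 534.31 = 196.5 kg/min.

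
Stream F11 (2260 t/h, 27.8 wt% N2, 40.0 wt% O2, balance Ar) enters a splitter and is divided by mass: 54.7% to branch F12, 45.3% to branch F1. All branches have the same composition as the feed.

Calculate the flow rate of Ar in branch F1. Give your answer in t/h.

329.7 t/h

Branch F1 total = 0.453×2260 = 1023.8 t/h.
Ar in F1 = 0.322×1023.8 = 329.66 t/h.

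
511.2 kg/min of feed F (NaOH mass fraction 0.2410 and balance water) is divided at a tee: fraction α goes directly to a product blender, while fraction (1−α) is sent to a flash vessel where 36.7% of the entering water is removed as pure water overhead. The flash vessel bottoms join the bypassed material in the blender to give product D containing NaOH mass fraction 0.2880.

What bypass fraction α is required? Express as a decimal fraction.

All 511.2×0.241 = 123.2 kg/min of NaOH reaches D, so D = 123.2/0.288 = 427.77 kg/min and vapour = 83.425 kg/min.
The evaporator receives (1−α)·511.2 of feed at 0.759 water and removes 0.367 of that water:
0.367×0.759×(1−α)×511.2 = 83.425
(1−α) = 83.425/142.4 = 0.5859;  α = 0.4141.

0.414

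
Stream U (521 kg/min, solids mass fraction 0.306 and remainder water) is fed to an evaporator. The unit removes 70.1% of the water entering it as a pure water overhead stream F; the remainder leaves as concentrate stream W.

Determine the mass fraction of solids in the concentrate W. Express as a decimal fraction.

0.596

solids is not removed: 521×0.306 = 159.43 kg/min of solids enters W.
water entering = 521×0.694 = 361.57 kg/min; overhead removed = 0.701×361.57 = 253.46 kg/min.
Concentrate = 521 − 253.46 = 267.54 kg/min.
Mass fraction = 159.43/267.54 = 0.596.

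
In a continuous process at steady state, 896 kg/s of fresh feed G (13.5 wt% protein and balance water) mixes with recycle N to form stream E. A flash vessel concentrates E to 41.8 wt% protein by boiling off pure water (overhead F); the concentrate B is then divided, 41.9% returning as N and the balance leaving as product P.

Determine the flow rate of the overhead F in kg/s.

Overall protein balance (none leaves overhead): protein in fresh feed = protein in product, i.e. 896×0.135 = (1−0.419)·B·0.418.
B = 120.96/(0.418×0.581) = 498.07 kg/s.
Recycle N = 0.419×498.07 = 208.69 kg/s.
Combined feed E = 896 + 208.69 = 1104.7 kg/s.
Overhead F = E − B = 1104.7 − 498.07 = 606.62 kg/s.

606.6 kg/s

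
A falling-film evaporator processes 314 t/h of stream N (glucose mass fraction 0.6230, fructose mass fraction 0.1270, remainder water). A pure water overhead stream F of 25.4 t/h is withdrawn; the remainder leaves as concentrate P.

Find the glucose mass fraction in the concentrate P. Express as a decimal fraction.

0.6778

glucose is not removed: 314×0.623 = 195.62 t/h of glucose enters P.
Concentrate = 314 − 25.4 = 288.6 t/h.
Mass fraction = 195.62/288.6 = 0.6778.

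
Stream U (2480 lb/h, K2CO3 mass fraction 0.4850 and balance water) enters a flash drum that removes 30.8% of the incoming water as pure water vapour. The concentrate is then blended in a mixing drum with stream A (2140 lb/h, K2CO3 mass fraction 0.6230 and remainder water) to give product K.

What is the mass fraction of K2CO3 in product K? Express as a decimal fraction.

Vapour removed = 0.308×0.515×2480 = 393.38 lb/h; concentrate = 2086.6 lb/h.
K2CO3 reaching the mixer = 1202.8 (from concentrate) + 2140×0.623 = 2536 lb/h.
Product flow = 2086.6 + 2140 = 4226.6 lb/h; K2CO3 fraction = 0.6000.

0.6000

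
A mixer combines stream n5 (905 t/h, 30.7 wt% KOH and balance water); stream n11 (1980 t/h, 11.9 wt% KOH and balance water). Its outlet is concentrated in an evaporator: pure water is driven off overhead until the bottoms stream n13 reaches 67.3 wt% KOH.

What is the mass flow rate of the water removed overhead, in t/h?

2122 t/h

KOH entering = 905×0.307 + 1980×0.119 = 513.45 t/h.
All KOH reports to n13, so n13 = 513.45/0.673 = 762.93 t/h.
Total feed = 2885 t/h; overhead = 2885 − 762.93 = 2122.1 t/h.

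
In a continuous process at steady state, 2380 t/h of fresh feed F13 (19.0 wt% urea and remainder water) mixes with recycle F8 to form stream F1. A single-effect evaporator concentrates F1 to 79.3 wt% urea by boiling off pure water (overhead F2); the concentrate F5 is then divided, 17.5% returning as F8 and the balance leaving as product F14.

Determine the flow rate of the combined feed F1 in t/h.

2501 t/h

Overall urea balance (none leaves overhead): urea in fresh feed = urea in product, i.e. 2380×0.190 = (1−0.175)·F5·0.793.
F5 = 452.2/(0.793×0.825) = 691.2 t/h.
Recycle F8 = 0.175×691.2 = 120.96 t/h.
Combined feed F1 = 2380 + 120.96 = 2501 t/h.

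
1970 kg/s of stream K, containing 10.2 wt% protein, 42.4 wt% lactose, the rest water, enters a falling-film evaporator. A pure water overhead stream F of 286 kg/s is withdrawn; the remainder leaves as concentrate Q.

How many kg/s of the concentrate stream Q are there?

1684 kg/s

Concentrate = 1970 − 286 = 1684 kg/s.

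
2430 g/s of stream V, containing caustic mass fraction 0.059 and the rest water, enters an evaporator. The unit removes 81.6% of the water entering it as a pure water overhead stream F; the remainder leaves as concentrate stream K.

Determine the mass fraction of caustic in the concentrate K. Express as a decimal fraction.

0.254

caustic is not removed: 2430×0.059 = 143.37 g/s of caustic enters K.
water entering = 2430×0.941 = 2286.6 g/s; overhead removed = 0.816×2286.6 = 1865.9 g/s.
Concentrate = 2430 − 1865.9 = 564.11 g/s.
Mass fraction = 143.37/564.11 = 0.254.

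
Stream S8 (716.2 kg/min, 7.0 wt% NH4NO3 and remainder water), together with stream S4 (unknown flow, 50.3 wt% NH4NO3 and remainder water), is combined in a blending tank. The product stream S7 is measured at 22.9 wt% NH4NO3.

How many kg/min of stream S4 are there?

Let S4 be the unknown flow. Total out = 716.2 + S4.
NH4NO3 balance: 50.134 + 0.503·S4 = 0.229·(716.2 + S4)
(0.503 − 0.229)·S4 = 0.229×716.2 − 50.134 = 113.88
S4 = 113.88 / 0.274 = 415.61 kg/min

415.6 kg/min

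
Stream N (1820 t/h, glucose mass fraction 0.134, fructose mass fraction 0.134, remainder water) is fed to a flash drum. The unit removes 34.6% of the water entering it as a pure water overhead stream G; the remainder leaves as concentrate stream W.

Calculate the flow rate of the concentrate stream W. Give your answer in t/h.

1359 t/h

water entering = 1820×0.732 = 1332.2 t/h; overhead removed = 0.346×1332.2 = 460.96 t/h.
Concentrate = 1820 − 460.96 = 1359 t/h.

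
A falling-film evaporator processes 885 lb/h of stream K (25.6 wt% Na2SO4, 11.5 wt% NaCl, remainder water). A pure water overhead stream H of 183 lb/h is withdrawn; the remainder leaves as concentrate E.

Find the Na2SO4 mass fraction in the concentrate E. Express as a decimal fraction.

0.323

Na2SO4 is not removed: 885×0.256 = 226.56 lb/h of Na2SO4 enters E.
Concentrate = 885 − 183 = 702 lb/h.
Mass fraction = 226.56/702 = 0.323.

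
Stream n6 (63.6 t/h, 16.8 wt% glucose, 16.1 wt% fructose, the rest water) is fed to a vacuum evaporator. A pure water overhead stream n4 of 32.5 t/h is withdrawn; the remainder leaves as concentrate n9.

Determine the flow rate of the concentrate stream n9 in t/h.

31.1 t/h

Concentrate = 63.6 − 32.5 = 31.1 t/h.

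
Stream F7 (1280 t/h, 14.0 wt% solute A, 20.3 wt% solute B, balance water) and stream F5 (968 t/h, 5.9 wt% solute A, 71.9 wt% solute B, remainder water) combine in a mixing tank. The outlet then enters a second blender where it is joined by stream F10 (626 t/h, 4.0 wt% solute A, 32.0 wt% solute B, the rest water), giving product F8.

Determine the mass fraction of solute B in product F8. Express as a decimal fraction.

Overall, product flow = 2874 t/h.
solute B in = 1280×0.203 + 968×0.719 + 626×0.320 = 1156.2 t/h.
solute B fraction in F8 = 0.4023.

0.4023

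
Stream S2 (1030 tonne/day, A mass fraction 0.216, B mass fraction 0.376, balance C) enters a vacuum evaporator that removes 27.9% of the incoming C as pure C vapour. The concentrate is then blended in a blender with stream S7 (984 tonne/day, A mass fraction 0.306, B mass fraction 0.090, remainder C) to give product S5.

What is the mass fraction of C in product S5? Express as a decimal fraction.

Vapour removed = 0.279×0.408×1030 = 117.25 tonne/day; concentrate = 912.75 tonne/day.
C reaching the mixer = 302.99 (from concentrate) + 984×0.604 = 897.33 tonne/day.
Product flow = 912.75 + 984 = 1896.8 tonne/day; C fraction = 0.473.

0.473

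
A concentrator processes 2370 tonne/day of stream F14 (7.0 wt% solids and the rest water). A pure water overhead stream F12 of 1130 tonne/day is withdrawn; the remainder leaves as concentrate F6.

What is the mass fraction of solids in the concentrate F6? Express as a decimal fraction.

0.134

solids is not removed: 2370×0.070 = 165.9 tonne/day of solids enters F6.
Concentrate = 2370 − 1130 = 1240 tonne/day.
Mass fraction = 165.9/1240 = 0.134.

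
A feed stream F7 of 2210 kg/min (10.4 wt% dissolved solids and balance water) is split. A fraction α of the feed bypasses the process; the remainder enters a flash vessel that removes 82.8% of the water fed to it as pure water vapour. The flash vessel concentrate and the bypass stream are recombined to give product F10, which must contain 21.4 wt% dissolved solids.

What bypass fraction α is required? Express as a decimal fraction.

All 2210×0.104 = 229.84 kg/min of dissolved solids reaches F10, so F10 = 229.84/0.214 = 1074 kg/min and vapour = 1136 kg/min.
The evaporator receives (1−α)·2210 of feed at 0.896 water and removes 0.828 of that water:
0.828×0.896×(1−α)×2210 = 1136
(1−α) = 1136/1639.6 = 0.6929;  α = 0.3071.

0.307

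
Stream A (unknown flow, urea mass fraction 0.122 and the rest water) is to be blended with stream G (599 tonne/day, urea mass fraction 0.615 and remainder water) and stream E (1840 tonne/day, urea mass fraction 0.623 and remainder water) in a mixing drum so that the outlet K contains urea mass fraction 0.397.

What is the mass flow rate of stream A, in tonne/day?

Let A be the unknown flow. Total out = 2439 + A.
urea balance: 1514.7 + 0.122·A = 0.397·(2439 + A)
(0.122 − 0.397)·A = 0.397×2439 − 1514.7 = -546.42
A = -546.42 / -0.275 = 1987 tonne/day

1987 tonne/day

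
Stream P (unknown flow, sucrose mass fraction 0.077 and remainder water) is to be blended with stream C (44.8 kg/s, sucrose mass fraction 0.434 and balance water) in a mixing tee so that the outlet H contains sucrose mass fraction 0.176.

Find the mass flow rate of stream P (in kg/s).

Let P be the unknown flow. Total out = 44.8 + P.
sucrose balance: 19.443 + 0.077·P = 0.176·(44.8 + P)
(0.077 − 0.176)·P = 0.176×44.8 − 19.443 = -11.558
P = -11.558 / -0.099 = 116.75 kg/s

116.8 kg/s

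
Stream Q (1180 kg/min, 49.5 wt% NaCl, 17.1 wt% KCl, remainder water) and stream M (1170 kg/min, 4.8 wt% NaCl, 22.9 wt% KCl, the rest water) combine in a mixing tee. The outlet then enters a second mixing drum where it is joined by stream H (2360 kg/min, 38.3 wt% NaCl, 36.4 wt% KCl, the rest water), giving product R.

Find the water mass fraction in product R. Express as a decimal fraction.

0.3900

Overall, product flow = 4710 kg/min.
water in = 1180×0.334 + 1170×0.723 + 2360×0.253 = 1837.1 kg/min.
water fraction in R = 0.3900.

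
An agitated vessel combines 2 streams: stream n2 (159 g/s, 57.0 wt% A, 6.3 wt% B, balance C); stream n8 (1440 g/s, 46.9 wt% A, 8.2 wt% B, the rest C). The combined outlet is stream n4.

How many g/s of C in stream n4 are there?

C out = C in = 159×0.367 + 1440×0.449 = 704.91 g/s.

704.9 g/s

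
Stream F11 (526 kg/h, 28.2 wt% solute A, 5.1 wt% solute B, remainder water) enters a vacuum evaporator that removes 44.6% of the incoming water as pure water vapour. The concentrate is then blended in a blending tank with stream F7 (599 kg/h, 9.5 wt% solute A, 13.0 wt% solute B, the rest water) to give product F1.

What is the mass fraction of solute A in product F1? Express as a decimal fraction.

Vapour removed = 0.446×0.667×526 = 156.48 kg/h; concentrate = 369.52 kg/h.
solute A reaching the mixer = 148.33 (from concentrate) + 599×0.095 = 205.24 kg/h.
Product flow = 369.52 + 599 = 968.52 kg/h; solute A fraction = 0.212.

0.212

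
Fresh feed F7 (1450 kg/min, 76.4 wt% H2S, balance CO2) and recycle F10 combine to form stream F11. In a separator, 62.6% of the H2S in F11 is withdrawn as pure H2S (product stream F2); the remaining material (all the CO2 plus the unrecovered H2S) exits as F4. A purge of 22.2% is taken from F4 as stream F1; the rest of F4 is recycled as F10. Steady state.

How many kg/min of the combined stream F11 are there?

CO2 enters only via F7 and leaves only via the purge: 1450×0.236 = 0.222×(CO2 in F4), and the separator passes all CO2, so CO2 in F11 = CO2 in F4 = 1541.4 kg/min.
H2S in F11: m_A = 1450×0.764 + (1−0.222)·(1−0.626)·m_A, so m_A = 1107.8/0.7090 = 1562.4 kg/min.
F11 = 1562.4 + 1541.4 = 3103.9 kg/min.

3104 kg/min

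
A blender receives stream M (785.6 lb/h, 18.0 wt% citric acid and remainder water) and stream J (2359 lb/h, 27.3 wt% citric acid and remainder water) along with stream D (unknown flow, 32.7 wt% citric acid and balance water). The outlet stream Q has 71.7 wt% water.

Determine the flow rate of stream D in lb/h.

Let D be the unknown flow. Total out = 3144.6 + D.
water balance: 2359.2 + 0.673·D = 0.717·(3144.6 + D)
(0.673 − 0.717)·D = 0.717×3144.6 − 2359.2 = -104.51
D = -104.51 / -0.044 = 2375.2 lb/h

2375 lb/h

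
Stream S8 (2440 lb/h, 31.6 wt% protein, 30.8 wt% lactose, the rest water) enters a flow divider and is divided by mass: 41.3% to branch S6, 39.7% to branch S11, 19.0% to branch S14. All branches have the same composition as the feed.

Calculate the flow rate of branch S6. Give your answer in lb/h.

Branch S6 flow = 0.413×2440 = 1007.7 lb/h.

1008 lb/h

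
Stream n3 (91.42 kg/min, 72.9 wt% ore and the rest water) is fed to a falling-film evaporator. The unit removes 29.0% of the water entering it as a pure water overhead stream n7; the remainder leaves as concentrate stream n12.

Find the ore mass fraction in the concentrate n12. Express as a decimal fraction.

0.7912

ore is not removed: 91.42×0.729 = 66.645 kg/min of ore enters n12.
water entering = 91.42×0.271 = 24.775 kg/min; overhead removed = 0.290×24.775 = 7.1847 kg/min.
Concentrate = 91.42 − 7.1847 = 84.235 kg/min.
Mass fraction = 66.645/84.235 = 0.7912.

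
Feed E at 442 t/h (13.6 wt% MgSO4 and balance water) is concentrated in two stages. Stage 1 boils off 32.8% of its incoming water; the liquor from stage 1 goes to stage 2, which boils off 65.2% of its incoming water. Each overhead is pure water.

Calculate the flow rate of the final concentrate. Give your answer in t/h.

149.4 t/h

water in feed = 442×0.864 = 381.89 t/h.
After stage 1: water left = (1−0.328)×381.89 = 256.63; stream total = 316.74 t/h.
After stage 2: water left = (1−0.652)×256.63 = 89.307; final concentrate = 149.42 t/h.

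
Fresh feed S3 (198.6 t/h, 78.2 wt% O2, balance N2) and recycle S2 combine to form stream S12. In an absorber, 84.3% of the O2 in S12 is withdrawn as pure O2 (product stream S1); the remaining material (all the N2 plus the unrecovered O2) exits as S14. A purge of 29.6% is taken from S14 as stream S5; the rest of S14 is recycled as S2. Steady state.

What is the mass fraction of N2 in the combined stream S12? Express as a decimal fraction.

N2 enters only via S3 and leaves only via the purge: 198.6×0.218 = 0.296×(N2 in S14), and the absorber passes all N2, so N2 in S12 = N2 in S14 = 146.27 t/h.
O2 in S12: m_A = 198.6×0.782 + (1−0.296)·(1−0.843)·m_A, so m_A = 155.31/0.8895 = 174.6 t/h.
S12 = 174.6 + 146.27 = 320.87 t/h.
N2 fraction in S12 = 146.27/320.87 = 0.4558.

0.4558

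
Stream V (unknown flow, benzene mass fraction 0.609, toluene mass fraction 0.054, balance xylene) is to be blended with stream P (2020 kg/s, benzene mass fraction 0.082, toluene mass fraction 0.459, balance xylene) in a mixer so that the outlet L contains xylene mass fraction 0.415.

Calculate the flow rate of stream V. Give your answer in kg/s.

Let V be the unknown flow. Total out = 2020 + V.
xylene balance: 927.18 + 0.337·V = 0.415·(2020 + V)
(0.337 − 0.415)·V = 0.415×2020 − 927.18 = -88.88
V = -88.88 / -0.078 = 1139.5 kg/s

1139 kg/s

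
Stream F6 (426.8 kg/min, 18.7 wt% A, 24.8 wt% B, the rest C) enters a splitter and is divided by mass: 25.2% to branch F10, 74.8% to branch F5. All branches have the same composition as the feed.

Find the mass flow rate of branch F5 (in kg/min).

319.2 kg/min

Branch F5 flow = 0.748×426.8 = 319.25 kg/min.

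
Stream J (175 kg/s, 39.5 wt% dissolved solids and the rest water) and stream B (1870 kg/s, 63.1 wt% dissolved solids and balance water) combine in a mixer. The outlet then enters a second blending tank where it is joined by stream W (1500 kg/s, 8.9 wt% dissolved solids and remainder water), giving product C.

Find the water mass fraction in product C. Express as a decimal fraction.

Overall, product flow = 3545 kg/s.
water in = 175×0.605 + 1870×0.369 + 1500×0.911 = 2162.4 kg/s.
water fraction in C = 0.6100.

0.6100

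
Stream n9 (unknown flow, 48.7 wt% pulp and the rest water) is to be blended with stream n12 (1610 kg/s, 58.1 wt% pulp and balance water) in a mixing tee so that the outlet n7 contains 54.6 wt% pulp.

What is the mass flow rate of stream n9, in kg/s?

Let n9 be the unknown flow. Total out = 1610 + n9.
pulp balance: 935.41 + 0.487·n9 = 0.546·(1610 + n9)
(0.487 − 0.546)·n9 = 0.546×1610 − 935.41 = -56.35
n9 = -56.35 / -0.059 = 955.08 kg/s

955.1 kg/s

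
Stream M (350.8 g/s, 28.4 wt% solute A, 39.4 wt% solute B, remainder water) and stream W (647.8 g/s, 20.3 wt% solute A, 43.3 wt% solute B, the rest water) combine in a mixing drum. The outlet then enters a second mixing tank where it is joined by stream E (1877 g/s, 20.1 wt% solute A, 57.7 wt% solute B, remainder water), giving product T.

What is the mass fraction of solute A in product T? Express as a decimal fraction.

0.2116

Overall, product flow = 2875.6 g/s.
solute A in = 350.8×0.284 + 647.8×0.203 + 1877×0.201 = 608.41 g/s.
solute A fraction in T = 0.2116.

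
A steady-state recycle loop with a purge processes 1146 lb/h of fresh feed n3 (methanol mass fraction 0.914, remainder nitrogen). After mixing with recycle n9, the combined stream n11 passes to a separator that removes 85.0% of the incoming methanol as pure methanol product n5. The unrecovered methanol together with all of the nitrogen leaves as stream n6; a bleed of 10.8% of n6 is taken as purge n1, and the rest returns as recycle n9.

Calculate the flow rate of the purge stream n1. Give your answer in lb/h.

nitrogen enters only via n3 and leaves only via the purge: 1146×0.086 = 0.108×(nitrogen in n6), and the separator passes all nitrogen, so nitrogen in n11 = nitrogen in n6 = 912.56 lb/h.
methanol in n11: m_A = 1146×0.914 + (1−0.108)·(1−0.850)·m_A, so m_A = 1047.4/0.8662 = 1209.2 lb/h.
n6 = (1−0.850)×1209.2 + 912.56 = 1093.9 lb/h.
Purge n1 = 0.108×1093.9 = 118.15 lb/h.

118.1 lb/h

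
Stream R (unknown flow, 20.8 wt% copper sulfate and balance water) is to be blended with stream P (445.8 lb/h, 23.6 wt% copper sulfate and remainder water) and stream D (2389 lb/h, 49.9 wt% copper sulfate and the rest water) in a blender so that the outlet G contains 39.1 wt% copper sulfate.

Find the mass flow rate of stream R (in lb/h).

1032 lb/h

Let R be the unknown flow. Total out = 2834.8 + R.
copper sulfate balance: 1297.3 + 0.208·R = 0.391·(2834.8 + R)
(0.208 − 0.391)·R = 0.391×2834.8 − 1297.3 = -188.91
R = -188.91 / -0.183 = 1032.3 lb/h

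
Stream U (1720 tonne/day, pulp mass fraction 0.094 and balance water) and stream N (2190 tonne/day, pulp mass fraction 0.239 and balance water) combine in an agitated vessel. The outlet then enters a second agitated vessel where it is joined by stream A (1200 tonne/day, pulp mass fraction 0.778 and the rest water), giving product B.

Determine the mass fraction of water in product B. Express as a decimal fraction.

0.683

Overall, product flow = 5110 tonne/day.
water in = 1720×0.906 + 2190×0.761 + 1200×0.222 = 3491.3 tonne/day.
water fraction in B = 0.683.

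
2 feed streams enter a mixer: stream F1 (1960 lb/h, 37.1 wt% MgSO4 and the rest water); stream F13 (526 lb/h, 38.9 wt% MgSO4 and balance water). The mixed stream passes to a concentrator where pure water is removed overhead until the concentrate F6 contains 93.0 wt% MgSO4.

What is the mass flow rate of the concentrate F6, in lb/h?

MgSO4 entering = 1960×0.371 + 526×0.389 = 931.77 lb/h.
All MgSO4 reports to F6, so F6 = 931.77/0.930 = 1001.9 lb/h.

1002 lb/h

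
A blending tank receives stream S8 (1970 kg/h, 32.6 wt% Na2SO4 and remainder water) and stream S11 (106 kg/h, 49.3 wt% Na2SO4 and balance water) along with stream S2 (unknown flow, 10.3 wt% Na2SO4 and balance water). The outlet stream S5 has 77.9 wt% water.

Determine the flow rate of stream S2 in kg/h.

Let S2 be the unknown flow. Total out = 2076 + S2.
water balance: 1381.5 + 0.897·S2 = 0.779·(2076 + S2)
(0.897 − 0.779)·S2 = 0.779×2076 − 1381.5 = 235.68
S2 = 235.68 / 0.118 = 1997.3 kg/h

1997 kg/h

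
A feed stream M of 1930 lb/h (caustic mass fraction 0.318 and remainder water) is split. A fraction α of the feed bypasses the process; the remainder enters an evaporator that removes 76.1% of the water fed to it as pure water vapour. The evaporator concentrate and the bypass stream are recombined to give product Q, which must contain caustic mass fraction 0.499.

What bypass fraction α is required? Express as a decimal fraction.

0.301

All 1930×0.318 = 613.74 lb/h of caustic reaches Q, so Q = 613.74/0.499 = 1229.9 lb/h and vapour = 700.06 lb/h.
The evaporator receives (1−α)·1930 of feed at 0.682 water and removes 0.761 of that water:
0.761×0.682×(1−α)×1930 = 700.06
(1−α) = 700.06/1001.7 = 0.6989;  α = 0.3011.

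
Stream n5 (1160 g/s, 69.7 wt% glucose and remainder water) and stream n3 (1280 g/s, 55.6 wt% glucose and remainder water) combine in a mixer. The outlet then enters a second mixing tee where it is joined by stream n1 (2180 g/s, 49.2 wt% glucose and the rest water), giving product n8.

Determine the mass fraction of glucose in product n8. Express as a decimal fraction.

0.5612

Overall, product flow = 4620 g/s.
glucose in = 1160×0.697 + 1280×0.556 + 2180×0.492 = 2592.8 g/s.
glucose fraction in n8 = 0.5612.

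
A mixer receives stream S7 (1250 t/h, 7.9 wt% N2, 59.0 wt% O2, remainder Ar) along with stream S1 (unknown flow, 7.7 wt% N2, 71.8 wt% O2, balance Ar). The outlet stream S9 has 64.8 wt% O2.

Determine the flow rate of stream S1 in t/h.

Let S1 be the unknown flow. Total out = 1250 + S1.
O2 balance: 737.5 + 0.718·S1 = 0.648·(1250 + S1)
(0.718 − 0.648)·S1 = 0.648×1250 − 737.5 = 72.5
S1 = 72.5 / 0.070 = 1035.7 t/h

1036 t/h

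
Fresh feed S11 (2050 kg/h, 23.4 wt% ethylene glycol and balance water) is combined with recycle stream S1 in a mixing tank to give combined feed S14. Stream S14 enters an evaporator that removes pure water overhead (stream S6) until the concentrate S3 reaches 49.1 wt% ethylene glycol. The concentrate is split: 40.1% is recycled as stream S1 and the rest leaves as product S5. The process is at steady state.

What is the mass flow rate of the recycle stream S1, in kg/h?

654 kg/h

Overall ethylene glycol balance (none leaves overhead): ethylene glycol in fresh feed = ethylene glycol in product, i.e. 2050×0.234 = (1−0.401)·S3·0.491.
S3 = 479.7/(0.491×0.599) = 1631 kg/h.
Recycle S1 = 0.401×1631 = 654.04 kg/h.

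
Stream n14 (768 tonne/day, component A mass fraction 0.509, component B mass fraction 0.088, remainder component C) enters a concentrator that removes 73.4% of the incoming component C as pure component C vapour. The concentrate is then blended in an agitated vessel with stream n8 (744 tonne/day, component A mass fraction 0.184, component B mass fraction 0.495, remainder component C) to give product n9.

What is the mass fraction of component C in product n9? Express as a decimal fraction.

0.250

Vapour removed = 0.734×0.403×768 = 227.18 tonne/day; concentrate = 540.82 tonne/day.
component C reaching the mixer = 82.328 (from concentrate) + 744×0.321 = 321.15 tonne/day.
Product flow = 540.82 + 744 = 1284.8 tonne/day; component C fraction = 0.250.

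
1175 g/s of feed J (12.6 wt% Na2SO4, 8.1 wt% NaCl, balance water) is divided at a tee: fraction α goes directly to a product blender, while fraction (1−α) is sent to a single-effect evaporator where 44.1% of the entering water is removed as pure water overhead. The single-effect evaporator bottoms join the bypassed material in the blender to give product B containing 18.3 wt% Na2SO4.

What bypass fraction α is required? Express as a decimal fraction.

All 1175×0.126 = 148.05 g/s of Na2SO4 reaches B, so B = 148.05/0.183 = 809.02 g/s and vapour = 365.98 g/s.
The evaporator receives (1−α)·1175 of feed at 0.793 water and removes 0.441 of that water:
0.441×0.793×(1−α)×1175 = 365.98
(1−α) = 365.98/410.91 = 0.8907;  α = 0.1093.

0.109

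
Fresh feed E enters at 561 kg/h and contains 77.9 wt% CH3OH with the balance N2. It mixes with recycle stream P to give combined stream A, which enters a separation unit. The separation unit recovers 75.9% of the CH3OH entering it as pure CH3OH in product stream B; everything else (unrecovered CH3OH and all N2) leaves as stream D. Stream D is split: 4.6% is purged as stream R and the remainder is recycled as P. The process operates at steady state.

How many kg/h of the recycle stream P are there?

2702 kg/h

N2 enters only via E and leaves only via the purge: 561×0.221 = 0.046×(N2 in D), and the separation unit passes all N2, so N2 in A = N2 in D = 2695.2 kg/h.
CH3OH in A: m_A = 561×0.779 + (1−0.046)·(1−0.759)·m_A, so m_A = 437.02/0.7701 = 567.49 kg/h.
D = (1−0.759)×567.49 + 2695.2 = 2832 kg/h.
Recycle P = (1−0.046)×2832 = 2701.7 kg/h.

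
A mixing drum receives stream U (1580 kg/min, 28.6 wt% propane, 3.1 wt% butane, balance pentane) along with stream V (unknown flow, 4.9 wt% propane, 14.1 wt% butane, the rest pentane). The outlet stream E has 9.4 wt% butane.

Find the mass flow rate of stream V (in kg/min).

Let V be the unknown flow. Total out = 1580 + V.
butane balance: 48.98 + 0.141·V = 0.094·(1580 + V)
(0.141 − 0.094)·V = 0.094×1580 − 48.98 = 99.54
V = 99.54 / 0.047 = 2117.9 kg/min

2118 kg/min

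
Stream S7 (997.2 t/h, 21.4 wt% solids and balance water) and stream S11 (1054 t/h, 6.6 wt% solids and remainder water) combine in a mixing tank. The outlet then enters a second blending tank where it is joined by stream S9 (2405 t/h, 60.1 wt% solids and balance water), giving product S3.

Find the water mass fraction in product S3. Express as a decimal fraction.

0.6121

Overall, product flow = 4456.2 t/h.
water in = 997.2×0.786 + 1054×0.934 + 2405×0.399 = 2727.8 t/h.
water fraction in S3 = 0.6121.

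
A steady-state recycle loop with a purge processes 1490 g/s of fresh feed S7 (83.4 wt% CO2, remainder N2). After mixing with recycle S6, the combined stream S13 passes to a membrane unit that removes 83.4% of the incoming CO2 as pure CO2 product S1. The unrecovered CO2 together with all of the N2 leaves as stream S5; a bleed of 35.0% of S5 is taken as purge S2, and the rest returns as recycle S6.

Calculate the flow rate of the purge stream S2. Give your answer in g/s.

328.3 g/s

N2 enters only via S7 and leaves only via the purge: 1490×0.166 = 0.350×(N2 in S5), and the membrane unit passes all N2, so N2 in S13 = N2 in S5 = 706.69 g/s.
CO2 in S13: m_A = 1490×0.834 + (1−0.350)·(1−0.834)·m_A, so m_A = 1242.7/0.8921 = 1393 g/s.
S5 = (1−0.834)×1393 + 706.69 = 937.92 g/s.
Purge S2 = 0.350×937.92 = 328.27 g/s.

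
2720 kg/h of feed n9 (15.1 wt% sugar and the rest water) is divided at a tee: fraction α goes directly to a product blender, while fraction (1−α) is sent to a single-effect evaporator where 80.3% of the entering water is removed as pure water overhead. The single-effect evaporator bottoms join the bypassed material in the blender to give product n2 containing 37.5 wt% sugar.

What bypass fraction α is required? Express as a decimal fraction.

All 2720×0.151 = 410.72 kg/h of sugar reaches n2, so n2 = 410.72/0.375 = 1095.3 kg/h and vapour = 1624.7 kg/h.
The evaporator receives (1−α)·2720 of feed at 0.849 water and removes 0.803 of that water:
0.803×0.849×(1−α)×2720 = 1624.7
(1−α) = 1624.7/1854.4 = 0.8762;  α = 0.1238.

0.124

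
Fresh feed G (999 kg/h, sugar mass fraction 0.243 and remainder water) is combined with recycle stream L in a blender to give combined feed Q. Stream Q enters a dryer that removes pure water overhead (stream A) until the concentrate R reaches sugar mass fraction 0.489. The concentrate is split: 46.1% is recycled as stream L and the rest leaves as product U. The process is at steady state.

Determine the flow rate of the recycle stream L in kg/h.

Overall sugar balance (none leaves overhead): sugar in fresh feed = sugar in product, i.e. 999×0.243 = (1−0.461)·R·0.489.
R = 242.76/(0.489×0.539) = 921.03 kg/h.
Recycle L = 0.461×921.03 = 424.6 kg/h.

424.6 kg/h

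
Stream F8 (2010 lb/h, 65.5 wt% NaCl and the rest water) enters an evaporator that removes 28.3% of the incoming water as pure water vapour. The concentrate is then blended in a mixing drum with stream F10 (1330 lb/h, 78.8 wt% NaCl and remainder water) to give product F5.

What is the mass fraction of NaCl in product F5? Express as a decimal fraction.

0.7522

Vapour removed = 0.283×0.345×2010 = 196.25 lb/h; concentrate = 1813.8 lb/h.
NaCl reaching the mixer = 1316.5 (from concentrate) + 1330×0.788 = 2364.6 lb/h.
Product flow = 1813.8 + 1330 = 3143.8 lb/h; NaCl fraction = 0.7522.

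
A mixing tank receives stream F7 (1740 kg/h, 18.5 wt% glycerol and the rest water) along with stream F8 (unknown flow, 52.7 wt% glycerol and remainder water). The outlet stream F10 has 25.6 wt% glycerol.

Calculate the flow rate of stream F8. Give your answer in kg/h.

455.9 kg/h

Let F8 be the unknown flow. Total out = 1740 + F8.
glycerol balance: 321.9 + 0.527·F8 = 0.256·(1740 + F8)
(0.527 − 0.256)·F8 = 0.256×1740 − 321.9 = 123.54
F8 = 123.54 / 0.271 = 455.87 kg/h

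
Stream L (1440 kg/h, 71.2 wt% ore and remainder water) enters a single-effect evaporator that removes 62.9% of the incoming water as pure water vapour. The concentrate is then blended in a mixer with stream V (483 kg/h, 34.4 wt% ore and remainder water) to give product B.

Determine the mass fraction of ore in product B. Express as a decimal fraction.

0.717

Vapour removed = 0.629×0.288×1440 = 260.86 kg/h; concentrate = 1179.1 kg/h.
ore reaching the mixer = 1025.3 (from concentrate) + 483×0.344 = 1191.4 kg/h.
Product flow = 1179.1 + 483 = 1662.1 kg/h; ore fraction = 0.717.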